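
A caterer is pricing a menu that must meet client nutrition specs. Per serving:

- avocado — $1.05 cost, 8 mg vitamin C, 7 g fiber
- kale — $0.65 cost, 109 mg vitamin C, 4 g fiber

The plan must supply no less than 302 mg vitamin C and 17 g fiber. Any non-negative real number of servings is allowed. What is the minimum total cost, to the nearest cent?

$2.69

Check every corner: each single food scaled to meet both minima, and each pair solved so both constraints bind.
avocado only: max(302/8, 17/7) = 37.75 servings → $39.64.
kale only: max(302/109, 17/4) = 4.25 servings → $2.76.
avocado + kale with both tight: 0.8824 servings and 2.706 servings → $2.69.
So the least-cost plan costs $2.69.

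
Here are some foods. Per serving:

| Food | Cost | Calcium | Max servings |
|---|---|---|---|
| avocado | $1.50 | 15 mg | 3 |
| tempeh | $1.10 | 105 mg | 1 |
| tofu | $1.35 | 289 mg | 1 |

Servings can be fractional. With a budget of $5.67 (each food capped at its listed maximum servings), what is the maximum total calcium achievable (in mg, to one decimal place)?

426.2 mg

Calcium per dollar: tofu 214.1, tempeh 95.45, avocado 10.
Take 1 serving of tofu: spends $1.35, +289.0 mg calcium (running total 289.0 mg).
Take 1 serving of tempeh: spends $1.10, +105.0 mg calcium (running total 394.0 mg).
Take 2.147 servings of avocado: spends $3.22, +32.2 mg calcium (running total 426.2 mg).
Greedy by best ratio exhausts the cost allowance optimally: 426.2 mg.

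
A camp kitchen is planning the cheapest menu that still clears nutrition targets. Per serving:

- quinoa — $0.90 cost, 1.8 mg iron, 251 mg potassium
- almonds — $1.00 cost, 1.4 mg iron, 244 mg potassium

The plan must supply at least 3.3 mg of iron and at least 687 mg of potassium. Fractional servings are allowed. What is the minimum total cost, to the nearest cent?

$2.46

At the optimum either one food covers both requirements or two foods hit both targets exactly; no other combination can be cheaper.
quinoa only: max(3.3/1.8, 687/251) = 2.737 servings → $2.46.
almonds only: max(3.3/1.4, 687/244) = 2.816 servings → $2.82.
quinoa + almonds: intersection lies outside the first quadrant.
So the least-cost plan costs $2.46.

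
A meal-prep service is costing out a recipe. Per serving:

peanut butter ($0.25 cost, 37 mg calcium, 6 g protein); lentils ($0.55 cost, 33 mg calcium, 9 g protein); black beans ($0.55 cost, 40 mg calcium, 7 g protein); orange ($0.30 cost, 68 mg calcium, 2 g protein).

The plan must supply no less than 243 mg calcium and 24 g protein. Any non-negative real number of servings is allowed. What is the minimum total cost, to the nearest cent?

peanut butter only: max(243/37, 24/6) = 6.568 servings → $1.64.
lentils only: max(243/33, 24/9) = 7.364 servings → $4.05.
black beans only: max(243/40, 24/7) = 6.075 servings → $3.34.
orange only: max(243/68, 24/2) = 12 servings → $3.60.
peanut butter + lentils with both targets exact would need a negative amount; discard.
peanut butter + black beans: the both-tight solution has a negative serving — not a feasible corner.
peanut butter + orange with both tight: 3.431 servings and 1.707 servings → $1.37.
lentils + black beans: intersection lies outside the first quadrant.
lentils + orange with both tight: 2.099 servings and 2.555 servings → $1.92.
black beans + orange with both tight: 2.894 servings and 1.871 servings → $2.15.
The minimum over all feasible corners is $1.37.

$1.37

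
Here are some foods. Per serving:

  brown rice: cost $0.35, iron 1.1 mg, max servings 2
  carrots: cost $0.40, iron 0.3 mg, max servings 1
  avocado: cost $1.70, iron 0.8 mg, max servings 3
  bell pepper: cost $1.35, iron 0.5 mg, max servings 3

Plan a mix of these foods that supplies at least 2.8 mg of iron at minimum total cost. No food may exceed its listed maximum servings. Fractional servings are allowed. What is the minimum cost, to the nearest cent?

$1.74

Cost per mg of iron: brown rice $0.3182, carrots $1.3333, avocado $2.1250, bell pepper $2.7000.
Take 2 servings of brown rice: +2.2 mg iron for $0.70 (total $0.70, still need 0.6 mg).
Take 1 serving of carrots: +0.3 mg iron for $0.40 (total $1.10, still need 0.3 mg).
Take 0.375 servings of avocado: +0.3 mg iron for $0.64 (total $1.74, still need 0.0 mg).
Greedy by cheapest-per-mg is optimal for a single linear constraint, so the minimum cost is $1.74.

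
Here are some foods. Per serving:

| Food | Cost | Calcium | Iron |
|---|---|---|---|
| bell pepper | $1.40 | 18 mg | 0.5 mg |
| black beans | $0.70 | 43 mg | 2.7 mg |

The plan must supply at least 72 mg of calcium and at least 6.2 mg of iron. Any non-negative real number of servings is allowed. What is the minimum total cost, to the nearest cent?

An LP optimum is at a vertex; with two nutrient constraints at most two foods are used. Check each candidate.
bell pepper only: max(72/18, 6.2/0.5) = 12.4 servings → $17.36.
black beans only: max(72/43, 6.2/2.7) = 2.296 servings → $1.61.
bell pepper + black beans: intersection lies outside the first quadrant.
So the least-cost plan costs $1.61.

$1.61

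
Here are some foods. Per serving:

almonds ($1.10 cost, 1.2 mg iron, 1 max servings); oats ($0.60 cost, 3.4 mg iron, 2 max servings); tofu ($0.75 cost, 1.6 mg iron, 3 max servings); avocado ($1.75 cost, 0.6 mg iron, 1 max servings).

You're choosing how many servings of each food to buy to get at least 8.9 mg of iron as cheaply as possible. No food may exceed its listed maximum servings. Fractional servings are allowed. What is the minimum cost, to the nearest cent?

Cost per mg of iron: oats $0.1765, tofu $0.4688, almonds $0.9167, avocado $2.9167.
Take 2 servings of oats: +6.8 mg iron for $1.20 (total $1.20, still need 2.1 mg).
Take 1.312 servings of tofu: +2.1 mg iron for $0.98 (total $2.18, still need 0.0 mg).
Filling from the cheapest source first is optimal under one linear minimum: $2.18.

$2.18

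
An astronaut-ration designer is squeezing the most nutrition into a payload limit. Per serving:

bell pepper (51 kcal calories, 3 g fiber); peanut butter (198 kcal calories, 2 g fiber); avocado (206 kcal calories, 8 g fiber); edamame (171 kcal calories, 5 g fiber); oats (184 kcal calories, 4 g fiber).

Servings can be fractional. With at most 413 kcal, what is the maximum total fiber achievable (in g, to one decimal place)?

Fiber per kcal: bell pepper 0.05882, avocado 0.03883, edamame 0.02924, oats 0.02174, peanut butter 0.0101.
With no serving limits, spend the whole calories allowance on bell pepper: 413 kcal / 51 kcal × 3 g = 24.3 g.

24.3 g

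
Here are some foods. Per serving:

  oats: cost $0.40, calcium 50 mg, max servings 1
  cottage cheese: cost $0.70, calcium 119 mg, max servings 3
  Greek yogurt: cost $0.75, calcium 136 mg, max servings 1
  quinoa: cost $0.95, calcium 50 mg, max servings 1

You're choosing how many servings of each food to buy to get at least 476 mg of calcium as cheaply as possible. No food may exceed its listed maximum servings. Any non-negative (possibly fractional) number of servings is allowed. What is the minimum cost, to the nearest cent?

$2.75

Cost per mg of calcium: Greek yogurt $0.0055, cottage cheese $0.0059, oats $0.0080, quinoa $0.0190.
Take 1 serving of Greek yogurt: +136.0 mg calcium for $0.75 (total $0.75, still need 340.0 mg).
Take 2.857 servings of cottage cheese: +340.0 mg calcium for $2.00 (total $2.75, still need 0.0 mg).
Filling from the cheapest source first is optimal under one linear minimum: $2.75.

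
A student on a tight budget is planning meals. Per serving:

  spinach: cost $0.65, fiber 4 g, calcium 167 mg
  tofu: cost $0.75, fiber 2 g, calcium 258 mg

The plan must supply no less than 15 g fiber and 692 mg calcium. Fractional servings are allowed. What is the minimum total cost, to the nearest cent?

$2.60

Minimising a linear cost over {fiber ≥ 15, calcium ≥ 692, servings ≥ 0} — the optimum is at a vertex, using one or two foods.
spinach only: max(15/4, 692/167) = 4.144 servings → $2.69.
tofu only: max(15/2, 692/258) = 7.5 servings → $5.62.
spinach + tofu with both tight: 3.562 servings and 0.3768 servings → $2.60.
Cheapest feasible corner: $2.60.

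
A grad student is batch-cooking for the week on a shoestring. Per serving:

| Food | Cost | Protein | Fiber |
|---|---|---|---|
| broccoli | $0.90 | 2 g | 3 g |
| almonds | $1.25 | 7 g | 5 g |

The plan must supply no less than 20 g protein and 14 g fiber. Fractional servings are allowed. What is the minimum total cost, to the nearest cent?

Two binding constraints pin down two serving amounts, so the optimal mix uses at most two foods. The candidates are each food alone (scaled to the tighter of protein/fiber) and each pair with both constraints tight.
broccoli only: max(20/2, 14/3) = 10 servings → $9.00.
almonds only: max(20/7, 14/5) = 2.857 servings → $3.57.
broccoli + almonds with both targets exact would need a negative amount; discard.
So the least-cost plan costs $3.57.

$3.57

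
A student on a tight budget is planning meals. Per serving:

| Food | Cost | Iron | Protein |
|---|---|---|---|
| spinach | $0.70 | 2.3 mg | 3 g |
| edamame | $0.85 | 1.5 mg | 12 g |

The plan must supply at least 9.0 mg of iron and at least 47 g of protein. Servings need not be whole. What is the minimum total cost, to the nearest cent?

Compare the cost at each extreme point of the feasible region.
spinach only: max(9.0/2.3, 47/3) = 15.67 servings → $10.97.
edamame only: max(9.0/1.5, 47/12) = 6 servings → $5.10.
spinach + edamame with both tight: 1.623 servings and 3.511 servings → $4.12.
The minimum over all feasible corners is $4.12.

$4.12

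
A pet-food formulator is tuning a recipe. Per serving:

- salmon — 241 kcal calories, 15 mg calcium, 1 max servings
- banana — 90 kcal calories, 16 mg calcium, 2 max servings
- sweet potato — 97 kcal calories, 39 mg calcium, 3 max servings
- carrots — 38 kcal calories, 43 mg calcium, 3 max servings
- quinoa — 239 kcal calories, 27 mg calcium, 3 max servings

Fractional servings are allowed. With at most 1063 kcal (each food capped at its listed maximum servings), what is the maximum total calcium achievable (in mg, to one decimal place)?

Calcium per kcal: carrots 1.132, sweet potato 0.4021, banana 0.1778, quinoa 0.113, salmon 0.06224.
Take 3 servings of carrots: uses 114 kcal, +129.0 mg calcium (running total 129.0 mg).
Take 3 servings of sweet potato: uses 291 kcal, +117.0 mg calcium (running total 246.0 mg).
Take 2 servings of banana: uses 180 kcal, +32.0 mg calcium (running total 278.0 mg).
Take 2 servings of quinoa: uses 478 kcal, +54.0 mg calcium (running total 332.0 mg).
Greedy by best ratio exhausts the calories allowance optimally: 332.0 mg.

332.0 mg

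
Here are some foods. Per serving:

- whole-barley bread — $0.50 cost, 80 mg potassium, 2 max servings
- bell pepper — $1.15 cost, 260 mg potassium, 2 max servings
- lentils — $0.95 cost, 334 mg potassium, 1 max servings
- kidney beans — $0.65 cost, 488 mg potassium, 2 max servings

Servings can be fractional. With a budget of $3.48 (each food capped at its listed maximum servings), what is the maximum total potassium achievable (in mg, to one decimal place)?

Potassium per dollar: kidney beans 750.8, lentils 351.6, bell pepper 226.1, whole-barley bread 160.
Take 2 servings of kidney beans: spends $1.30, +976.0 mg potassium (running total 976.0 mg).
Take 1 serving of lentils: spends $0.95, +334.0 mg potassium (running total 1310.0 mg).
Take 1.07 servings of bell pepper: spends $1.23, +278.1 mg potassium (running total 1588.1 mg).
Filling greedily by potassium-per-dollar is optimal for one linear limit, giving 1588.1 mg.

1588.1 mg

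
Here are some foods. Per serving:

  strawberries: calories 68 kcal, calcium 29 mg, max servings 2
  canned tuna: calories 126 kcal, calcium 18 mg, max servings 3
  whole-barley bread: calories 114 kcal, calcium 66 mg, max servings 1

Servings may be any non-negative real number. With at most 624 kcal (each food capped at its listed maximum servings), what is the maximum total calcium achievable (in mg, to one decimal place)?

177.4 mg

Calcium per kcal: whole-barley bread 0.5789, strawberries 0.4265, canned tuna 0.1429.
Take 1 serving of whole-barley bread: uses 114 kcal, +66.0 mg calcium (running total 66.0 mg).
Take 2 servings of strawberries: uses 136 kcal, +58.0 mg calcium (running total 124.0 mg).
Take 2.968 servings of canned tuna: uses 374 kcal, +53.4 mg calcium (running total 177.4 mg).
Filling greedily by calcium-per-kcal is optimal for one linear limit, giving 177.4 mg.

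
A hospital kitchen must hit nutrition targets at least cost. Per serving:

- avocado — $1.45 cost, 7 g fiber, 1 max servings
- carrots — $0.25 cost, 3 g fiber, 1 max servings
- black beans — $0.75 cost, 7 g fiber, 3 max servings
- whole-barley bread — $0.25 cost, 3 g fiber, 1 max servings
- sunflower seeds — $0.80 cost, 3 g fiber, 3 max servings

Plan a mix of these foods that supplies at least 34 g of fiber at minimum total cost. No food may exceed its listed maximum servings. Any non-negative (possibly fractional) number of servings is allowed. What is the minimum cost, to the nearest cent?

Cost per g of fiber: carrots $0.0833, whole-barley bread $0.0833, black beans $0.1071, avocado $0.2071, sunflower seeds $0.2667.
Take 1 serving of carrots: +3.0 g fiber for $0.25 (total $0.25, still need 31.0 g).
Take 1 serving of whole-barley bread: +3.0 g fiber for $0.25 (total $0.50, still need 28.0 g).
Take 3 servings of black beans: +21.0 g fiber for $2.25 (total $2.75, still need 7.0 g).
Take 1 serving of avocado: +7.0 g fiber for $1.45 (total $4.20, still need 0.0 g).
Filling from the cheapest source first is optimal under one linear minimum: $4.20.

$4.20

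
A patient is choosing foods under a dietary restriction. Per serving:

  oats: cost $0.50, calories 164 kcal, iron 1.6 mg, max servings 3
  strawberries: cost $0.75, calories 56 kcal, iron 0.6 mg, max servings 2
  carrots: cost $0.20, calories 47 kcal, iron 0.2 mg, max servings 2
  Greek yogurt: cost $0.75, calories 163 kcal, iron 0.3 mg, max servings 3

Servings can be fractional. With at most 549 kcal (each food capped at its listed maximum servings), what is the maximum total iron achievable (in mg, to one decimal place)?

Iron per kcal: strawberries 0.01071, oats 0.009756, carrots 0.004255, Greek yogurt 0.00184.
Take 2 servings of strawberries: uses 112 kcal, +1.2 mg iron (running total 1.2 mg).
Take 2.665 servings of oats: uses 437 kcal, +4.3 mg iron (running total 5.5 mg).
Greedy by best ratio exhausts the calories allowance optimally: 5.5 mg.

5.5 mg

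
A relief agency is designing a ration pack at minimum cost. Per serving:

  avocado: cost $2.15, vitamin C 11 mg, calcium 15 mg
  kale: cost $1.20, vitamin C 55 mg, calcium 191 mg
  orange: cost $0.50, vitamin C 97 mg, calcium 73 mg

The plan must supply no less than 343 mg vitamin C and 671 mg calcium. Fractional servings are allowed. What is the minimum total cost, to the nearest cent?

With two linear requirements the optimum uses one or two foods; enumerate the corners.
avocado only: max(343/11, 671/15) = 44.73 servings → $96.18.
kale only: max(343/55, 671/191) = 6.236 servings → $7.48.
orange only: max(343/97, 671/73) = 9.192 servings → $4.60.
avocado + kale with both tight: 22.42 servings and 1.752 servings → $50.31.
avocado + orange with both targets exact would need a negative amount; discard.
kale + orange with both tight: 2.76 servings and 1.971 servings → $4.30.
The minimum over all feasible corners is $4.30.

$4.30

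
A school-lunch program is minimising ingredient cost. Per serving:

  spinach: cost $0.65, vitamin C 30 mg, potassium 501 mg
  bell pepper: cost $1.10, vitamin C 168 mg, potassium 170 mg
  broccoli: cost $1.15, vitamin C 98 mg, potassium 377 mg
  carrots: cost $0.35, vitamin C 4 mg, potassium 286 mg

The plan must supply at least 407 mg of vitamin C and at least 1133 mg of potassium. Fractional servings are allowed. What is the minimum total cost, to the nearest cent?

The cheapest plan sits at a corner of the feasible region — with two constraints it uses at most two foods.
spinach only: max(407/30, 1133/501) = 13.57 servings → $8.82.
bell pepper only: max(407/168, 1133/170) = 6.665 servings → $7.33.
broccoli only: max(407/98, 1133/377) = 4.153 servings → $4.78.
carrots only: max(407/4, 1133/286) = 101.8 servings → $35.61.
spinach + bell pepper with both tight: 1.532 servings and 2.149 servings → $3.36.
spinach + broccoli with both targets exact would need a negative amount; discard.
spinach + carrots: intersection lies outside the first quadrant.
bell pepper + broccoli with both tight: 0.9085 servings and 2.596 servings → $3.98.
bell pepper + carrots with both tight: 2.362 servings and 2.558 servings → $3.49.
broccoli + carrots: the both-tight solution has a negative serving — not a feasible corner.
Cheapest feasible corner: $3.36.

$3.36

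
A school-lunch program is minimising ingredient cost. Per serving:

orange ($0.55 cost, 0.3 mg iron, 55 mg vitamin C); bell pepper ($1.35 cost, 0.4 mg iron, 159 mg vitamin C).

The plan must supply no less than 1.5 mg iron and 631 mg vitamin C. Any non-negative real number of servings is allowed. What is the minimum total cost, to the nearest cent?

Check every corner: each single food scaled to meet both minima, and each pair solved so both constraints bind.
orange only: max(1.5/0.3, 631/55) = 11.47 servings → $6.31.
bell pepper only: max(1.5/0.4, 631/159) = 3.969 servings → $5.36.
orange + bell pepper with both targets exact would need a negative amount; discard.
Cheapest feasible corner: $5.36.

$5.36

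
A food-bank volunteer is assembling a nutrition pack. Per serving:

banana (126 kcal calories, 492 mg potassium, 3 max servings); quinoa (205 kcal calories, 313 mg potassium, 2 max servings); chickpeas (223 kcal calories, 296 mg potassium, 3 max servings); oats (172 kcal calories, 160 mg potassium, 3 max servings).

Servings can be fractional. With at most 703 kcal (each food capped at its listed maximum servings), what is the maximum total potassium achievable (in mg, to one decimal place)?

1972.2 mg

Potassium per kcal: banana 3.905, quinoa 1.527, chickpeas 1.327, oats 0.9302.
Take 3 servings of banana: uses 378 kcal, +1476.0 mg potassium (running total 1476.0 mg).
Take 1.585 servings of quinoa: uses 325 kcal, +496.2 mg potassium (running total 1972.2 mg).
Filling greedily by potassium-per-kcal is optimal for one linear limit, giving 1972.2 mg.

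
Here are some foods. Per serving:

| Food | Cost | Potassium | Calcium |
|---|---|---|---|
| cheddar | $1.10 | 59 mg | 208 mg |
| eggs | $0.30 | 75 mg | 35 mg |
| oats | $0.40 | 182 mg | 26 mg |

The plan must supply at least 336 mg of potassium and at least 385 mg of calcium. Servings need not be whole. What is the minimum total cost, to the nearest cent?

With two linear requirements the optimum uses one or two foods; enumerate the corners.
cheddar only: max(336/59, 385/208) = 5.695 servings → $6.26.
eggs only: max(336/75, 385/35) = 11 servings → $3.30.
oats only: max(336/182, 385/26) = 14.81 servings → $5.92.
cheddar + eggs with both tight: 1.264 servings and 3.485 servings → $2.44.
cheddar + oats with both tight: 1.689 servings and 1.299 servings → $2.38.
eggs + oats: the both-tight solution has a negative serving — not a feasible corner.
So the least-cost plan costs $2.38.

$2.38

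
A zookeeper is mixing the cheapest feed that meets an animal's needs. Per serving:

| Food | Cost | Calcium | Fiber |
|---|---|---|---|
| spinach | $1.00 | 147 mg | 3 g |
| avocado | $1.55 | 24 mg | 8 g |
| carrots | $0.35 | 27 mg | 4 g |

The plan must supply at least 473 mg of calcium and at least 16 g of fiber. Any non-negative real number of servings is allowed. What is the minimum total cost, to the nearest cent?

$3.52

This is a tiny linear program; its minimum lies at a vertex of the feasible set. List the vertices and price them.
spinach only: max(473/147, 16/3) = 5.333 servings → $5.33.
avocado only: max(473/24, 16/8) = 19.71 servings → $30.55.
carrots only: max(473/27, 16/4) = 17.52 servings → $6.13.
spinach + avocado with both tight: 3.08 servings and 0.8451 servings → $4.39.
spinach + carrots with both tight: 2.88 servings and 1.84 servings → $3.52.
avocado + carrots: the both-tight solution has a negative serving — not a feasible corner.
So the least-cost plan costs $3.52.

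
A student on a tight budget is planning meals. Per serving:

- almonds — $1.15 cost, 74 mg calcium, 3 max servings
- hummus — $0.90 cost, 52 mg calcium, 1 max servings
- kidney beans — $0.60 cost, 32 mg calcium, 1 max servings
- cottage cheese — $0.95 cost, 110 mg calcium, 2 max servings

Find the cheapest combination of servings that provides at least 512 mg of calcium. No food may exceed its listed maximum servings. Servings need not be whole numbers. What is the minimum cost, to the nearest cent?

$6.59

Cost per mg of calcium: cottage cheese $0.0086, almonds $0.0155, hummus $0.0173, kidney beans $0.0187.
Take 2 servings of cottage cheese: +220.0 mg calcium for $1.90 (total $1.90, still need 292.0 mg).
Take 3 servings of almonds: +222.0 mg calcium for $3.45 (total $5.35, still need 70.0 mg).
Take 1 serving of hummus: +52.0 mg calcium for $0.90 (total $6.25, still need 18.0 mg).
Take 0.5625 servings of kidney beans: +18.0 mg calcium for $0.34 (total $6.59, still need 0.0 mg).
Filling from the cheapest source first is optimal under one linear minimum: $6.59.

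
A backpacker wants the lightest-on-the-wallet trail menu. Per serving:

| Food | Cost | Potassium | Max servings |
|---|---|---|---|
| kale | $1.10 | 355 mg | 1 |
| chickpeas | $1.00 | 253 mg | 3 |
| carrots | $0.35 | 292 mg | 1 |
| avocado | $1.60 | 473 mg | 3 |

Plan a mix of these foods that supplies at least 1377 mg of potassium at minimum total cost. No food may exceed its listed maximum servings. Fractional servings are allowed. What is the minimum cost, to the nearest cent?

$3.92

Cost per mg of potassium: carrots $0.0012, kale $0.0031, avocado $0.0034, chickpeas $0.0040.
Take 1 serving of carrots: +292.0 mg potassium for $0.35 (total $0.35, still need 1085.0 mg).
Take 1 serving of kale: +355.0 mg potassium for $1.10 (total $1.45, still need 730.0 mg).
Take 1.543 servings of avocado: +730.0 mg potassium for $2.47 (total $3.92, still need 0.0 mg).
Greedy by cheapest-per-mg is optimal for a single linear constraint, so the minimum cost is $3.92.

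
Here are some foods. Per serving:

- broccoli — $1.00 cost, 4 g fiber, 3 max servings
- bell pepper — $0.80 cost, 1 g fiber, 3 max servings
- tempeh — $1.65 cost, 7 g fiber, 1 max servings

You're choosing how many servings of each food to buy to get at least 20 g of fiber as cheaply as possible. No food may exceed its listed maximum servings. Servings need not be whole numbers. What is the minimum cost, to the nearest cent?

$5.45

Cost per g of fiber: tempeh $0.2357, broccoli $0.2500, bell pepper $0.8000.
Take 1 serving of tempeh: +7.0 g fiber for $1.65 (total $1.65, still need 13.0 g).
Take 3 servings of broccoli: +12.0 g fiber for $3.00 (total $4.65, still need 1.0 g).
Take 1 serving of bell pepper: +1.0 g fiber for $0.80 (total $5.45, still need 0.0 g).
Greedy by cheapest-per-g is optimal for a single linear constraint, so the minimum cost is $5.45.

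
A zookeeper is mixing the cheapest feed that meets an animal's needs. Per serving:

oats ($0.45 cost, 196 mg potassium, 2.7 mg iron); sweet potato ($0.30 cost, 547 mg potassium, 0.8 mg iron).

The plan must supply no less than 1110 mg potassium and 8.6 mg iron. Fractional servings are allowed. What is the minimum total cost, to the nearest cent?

$1.60

oats only: max(1110/196, 8.6/2.7) = 5.663 servings → $2.55.
sweet potato only: max(1110/547, 8.6/0.8) = 10.75 servings → $3.23.
oats + sweet potato with both tight: 2.891 servings and 0.9934 servings → $1.60.
The minimum over all feasible corners is $1.60.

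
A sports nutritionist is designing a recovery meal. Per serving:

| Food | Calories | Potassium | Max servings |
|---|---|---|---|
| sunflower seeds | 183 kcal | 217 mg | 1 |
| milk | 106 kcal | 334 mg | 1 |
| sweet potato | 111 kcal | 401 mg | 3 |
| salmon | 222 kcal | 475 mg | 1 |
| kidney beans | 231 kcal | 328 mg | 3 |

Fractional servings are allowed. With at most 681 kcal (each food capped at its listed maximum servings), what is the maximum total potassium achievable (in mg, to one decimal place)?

Potassium per kcal: sweet potato 3.613, milk 3.151, salmon 2.14, kidney beans 1.42, sunflower seeds 1.186.
Take 3 servings of sweet potato: uses 333 kcal, +1203.0 mg potassium (running total 1203.0 mg).
Take 1 serving of milk: uses 106 kcal, +334.0 mg potassium (running total 1537.0 mg).
Take 1 serving of salmon: uses 222 kcal, +475.0 mg potassium (running total 2012.0 mg).
Take 0.08658 servings of kidney beans: uses 20 kcal, +28.4 mg potassium (running total 2040.4 mg).
Filling greedily by potassium-per-kcal is optimal for one linear limit, giving 2040.4 mg.

2040.4 mg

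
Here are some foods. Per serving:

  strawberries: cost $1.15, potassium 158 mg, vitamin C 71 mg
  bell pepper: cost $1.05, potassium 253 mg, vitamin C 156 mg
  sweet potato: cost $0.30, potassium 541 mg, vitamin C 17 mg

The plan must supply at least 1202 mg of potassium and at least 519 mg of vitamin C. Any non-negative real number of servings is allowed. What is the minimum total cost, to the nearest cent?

At the optimum either one food covers both requirements or two foods hit both targets exactly; no other combination can be cheaper.
strawberries only: max(1202/158, 519/71) = 7.608 servings → $8.75.
bell pepper only: max(1202/253, 519/156) = 4.751 servings → $4.99.
sweet potato only: max(1202/541, 519/17) = 30.53 servings → $9.16.
strawberries + bell pepper with both targets exact would need a negative amount; discard.
strawberries + sweet potato with both tight: 7.287 servings and 0.09349 servings → $8.41.
bell pepper + sweet potato with both tight: 3.25 servings and 0.7017 servings → $3.62.
The minimum over all feasible corners is $3.62.

$3.62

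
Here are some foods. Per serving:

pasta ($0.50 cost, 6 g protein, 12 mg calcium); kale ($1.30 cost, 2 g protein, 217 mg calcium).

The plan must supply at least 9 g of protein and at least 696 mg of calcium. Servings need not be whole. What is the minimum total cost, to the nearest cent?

$4.36

This is a tiny linear program; its minimum lies at a vertex of the feasible set. List the vertices and price them.
pasta only: max(9/6, 696/12) = 58 servings → $29.00.
kale only: max(9/2, 696/217) = 4.5 servings → $5.85.
pasta + kale with both tight: 0.439 servings and 3.183 servings → $4.36.
So the least-cost plan costs $4.36.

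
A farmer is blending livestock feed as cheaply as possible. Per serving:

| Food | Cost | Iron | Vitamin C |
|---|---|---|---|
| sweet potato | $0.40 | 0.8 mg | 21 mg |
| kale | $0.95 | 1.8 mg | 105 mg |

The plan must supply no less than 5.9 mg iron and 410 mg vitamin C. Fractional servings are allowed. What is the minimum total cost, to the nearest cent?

$3.71

An LP optimum is at a vertex; with two nutrient constraints at most two foods are used. Check each candidate.
sweet potato only: max(5.9/0.8, 410/21) = 19.52 servings → $7.81.
kale only: max(5.9/1.8, 410/105) = 3.905 servings → $3.71.
sweet potato + kale: intersection lies outside the first quadrant.
The minimum over all feasible corners is $3.71.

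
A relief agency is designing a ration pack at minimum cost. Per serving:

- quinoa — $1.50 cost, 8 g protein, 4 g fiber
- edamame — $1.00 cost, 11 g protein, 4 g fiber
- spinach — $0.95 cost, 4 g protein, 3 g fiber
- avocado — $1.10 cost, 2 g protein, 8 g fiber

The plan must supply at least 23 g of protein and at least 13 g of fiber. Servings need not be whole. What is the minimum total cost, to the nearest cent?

At the optimum either one food covers both requirements or two foods hit both targets exactly; no other combination can be cheaper.
quinoa only: max(23/8, 13/4) = 3.25 servings → $4.88.
edamame only: max(23/11, 13/4) = 3.25 servings → $3.25.
spinach only: max(23/4, 13/3) = 5.75 servings → $5.46.
avocado only: max(23/2, 13/8) = 11.5 servings → $12.65.
quinoa + edamame: the both-tight solution has a negative serving — not a feasible corner.
quinoa + spinach with both tight: 2.125 servings and 1.5 servings → $4.61.
quinoa + avocado with both tight: 2.821 servings and 0.2143 servings → $4.47.
edamame + spinach with both tight: 1 serving and 3 servings → $3.85.
edamame + avocado with both tight: 1.975 servings and 0.6375 servings → $2.68.
spinach + avocado with both targets exact would need a negative amount; discard.
The minimum over all feasible corners is $2.68.

$2.68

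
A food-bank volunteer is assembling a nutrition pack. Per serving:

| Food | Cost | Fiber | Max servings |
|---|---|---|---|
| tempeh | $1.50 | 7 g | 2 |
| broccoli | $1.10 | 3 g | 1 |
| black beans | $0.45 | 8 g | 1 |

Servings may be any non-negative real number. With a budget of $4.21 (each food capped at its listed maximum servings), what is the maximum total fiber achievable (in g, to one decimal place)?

24.1 g

Fiber per dollar: black beans 17.78, tempeh 4.667, broccoli 2.727.
Take 1 serving of black beans: spends $0.45, +8.0 g fiber (running total 8.0 g).
Take 2 servings of tempeh: spends $3.00, +14.0 g fiber (running total 22.0 g).
Take 0.6909 servings of broccoli: spends $0.76, +2.1 g fiber (running total 24.1 g).
Filling greedily by fiber-per-dollar is optimal for one linear limit, giving 24.1 g.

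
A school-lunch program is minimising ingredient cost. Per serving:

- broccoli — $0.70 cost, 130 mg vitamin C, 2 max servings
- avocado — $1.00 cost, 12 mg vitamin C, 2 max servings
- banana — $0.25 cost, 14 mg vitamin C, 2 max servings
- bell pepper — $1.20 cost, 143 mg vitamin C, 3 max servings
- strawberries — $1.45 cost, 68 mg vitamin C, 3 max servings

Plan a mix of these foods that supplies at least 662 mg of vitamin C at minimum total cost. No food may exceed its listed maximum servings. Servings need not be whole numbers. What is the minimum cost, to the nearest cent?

$4.77

Cost per mg of vitamin C: broccoli $0.0054, bell pepper $0.0084, banana $0.0179, strawberries $0.0213, avocado $0.0833.
Take 2 servings of broccoli: +260.0 mg vitamin C for $1.40 (total $1.40, still need 402.0 mg).
Take 2.811 servings of bell pepper: +402.0 mg vitamin C for $3.37 (total $4.77, still need 0.0 mg).
Greedy by cheapest-per-mg is optimal for a single linear constraint, so the minimum cost is $4.77.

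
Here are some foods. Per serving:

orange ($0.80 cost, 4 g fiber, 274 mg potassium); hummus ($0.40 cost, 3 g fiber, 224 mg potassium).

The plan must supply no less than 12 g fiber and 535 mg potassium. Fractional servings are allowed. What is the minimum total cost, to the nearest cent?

$1.60

orange only: max(12/4, 535/274) = 3 servings → $2.40.
hummus only: max(12/3, 535/224) = 4 servings → $1.60.
orange + hummus with both targets exact would need a negative amount; discard.
The minimum over all feasible corners is $1.60.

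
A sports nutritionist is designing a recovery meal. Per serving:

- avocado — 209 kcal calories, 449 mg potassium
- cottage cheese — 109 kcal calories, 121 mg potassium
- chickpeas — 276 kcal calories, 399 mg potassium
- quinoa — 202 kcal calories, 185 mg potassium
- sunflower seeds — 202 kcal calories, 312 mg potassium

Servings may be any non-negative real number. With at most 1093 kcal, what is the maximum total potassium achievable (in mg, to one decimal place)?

2348.1 mg

Potassium per kcal: avocado 2.148, sunflower seeds 1.545, chickpeas 1.446, cottage cheese 1.11, quinoa 0.9158.
With no serving limits, spend the whole calories allowance on avocado: 1093 kcal / 209 kcal × 449 mg = 2348.1 mg.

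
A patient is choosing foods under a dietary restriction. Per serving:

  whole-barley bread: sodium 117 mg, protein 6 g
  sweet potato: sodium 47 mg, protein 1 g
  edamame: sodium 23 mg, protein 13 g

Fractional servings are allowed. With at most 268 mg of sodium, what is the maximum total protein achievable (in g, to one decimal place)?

151.5 g

Protein per mg sodium: edamame 0.5652, whole-barley bread 0.05128, sweet potato 0.02128.
With no serving limits, spend the whole sodium allowance on edamame: 268 mg / 23 mg × 13 g = 151.5 g.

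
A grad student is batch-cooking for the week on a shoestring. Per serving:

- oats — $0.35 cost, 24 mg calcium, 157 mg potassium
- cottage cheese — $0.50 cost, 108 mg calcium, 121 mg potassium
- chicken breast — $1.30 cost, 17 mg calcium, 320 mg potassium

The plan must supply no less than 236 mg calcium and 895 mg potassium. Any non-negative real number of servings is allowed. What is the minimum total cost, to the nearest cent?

$2.25

At the optimum either one food covers both requirements or two foods hit both targets exactly; no other combination can be cheaper.
oats only: max(236/24, 895/157) = 9.833 servings → $3.44.
cottage cheese only: max(236/108, 895/121) = 7.397 servings → $3.70.
chicken breast only: max(236/17, 895/320) = 13.88 servings → $18.05.
oats + cottage cheese with both tight: 4.847 servings and 1.108 servings → $2.25.
oats + chicken breast: the both-tight solution has a negative serving — not a feasible corner.
cottage cheese + chicken breast with both tight: 1.855 servings and 2.095 servings → $3.65.
So the least-cost plan costs $2.25.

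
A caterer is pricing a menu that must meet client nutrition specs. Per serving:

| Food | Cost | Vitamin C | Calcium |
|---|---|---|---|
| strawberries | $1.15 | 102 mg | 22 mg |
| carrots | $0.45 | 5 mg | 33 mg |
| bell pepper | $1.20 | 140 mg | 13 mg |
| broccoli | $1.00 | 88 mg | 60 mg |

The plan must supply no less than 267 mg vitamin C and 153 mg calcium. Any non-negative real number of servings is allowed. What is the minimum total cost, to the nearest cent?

Two binding constraints pin down two serving amounts, so the optimal mix uses at most two foods. The candidates are each food alone (scaled to the tighter of vitamin C/calcium) and each pair with both constraints tight.
strawberries only: max(267/102, 153/22) = 6.955 servings → $8.00.
carrots only: max(267/5, 153/33) = 53.4 servings → $24.03.
bell pepper only: max(267/140, 153/13) = 11.77 servings → $14.12.
broccoli only: max(267/88, 153/60) = 3.034 servings → $3.03.
strawberries + carrots with both tight: 2.471 servings and 2.989 servings → $4.19.
strawberries + bell pepper: the both-tight solution has a negative serving — not a feasible corner.
strawberries + broccoli with both tight: 0.6109 servings and 2.326 servings → $3.03.
carrots + bell pepper with both tight: 3.941 servings and 1.766 servings → $3.89.
carrots + broccoli: the both-tight solution has a negative serving — not a feasible corner.
bell pepper + broccoli with both tight: 0.3523 servings and 2.474 servings → $2.90.
The minimum over all feasible corners is $2.90.

$2.90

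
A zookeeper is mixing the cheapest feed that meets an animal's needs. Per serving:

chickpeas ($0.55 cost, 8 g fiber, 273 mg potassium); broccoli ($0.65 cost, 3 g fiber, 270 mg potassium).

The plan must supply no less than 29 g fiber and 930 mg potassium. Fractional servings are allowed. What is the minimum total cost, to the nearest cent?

$1.99

Two binding constraints pin down two serving amounts, so the optimal mix uses at most two foods. The candidates are each food alone (scaled to the tighter of fiber/potassium) and each pair with both constraints tight.
chickpeas only: max(29/8, 930/273) = 3.625 servings → $1.99.
broccoli only: max(29/3, 930/270) = 9.667 servings → $6.28.
chickpeas + broccoli: the both-tight solution has a negative serving — not a feasible corner.
Cheapest feasible corner: $1.99.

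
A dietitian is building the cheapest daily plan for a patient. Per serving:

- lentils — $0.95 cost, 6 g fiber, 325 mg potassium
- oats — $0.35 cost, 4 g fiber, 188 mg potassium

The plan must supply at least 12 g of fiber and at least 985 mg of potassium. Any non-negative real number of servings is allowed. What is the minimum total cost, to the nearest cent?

For a min-cost LP with two ≥-constraints, a basic feasible solution has at most two positive variables.
lentils only: max(12/6, 985/325) = 3.031 servings → $2.88.
oats only: max(12/4, 985/188) = 5.239 servings → $1.83.
lentils + oats with both targets exact would need a negative amount; discard.
So the least-cost plan costs $1.83.

$1.83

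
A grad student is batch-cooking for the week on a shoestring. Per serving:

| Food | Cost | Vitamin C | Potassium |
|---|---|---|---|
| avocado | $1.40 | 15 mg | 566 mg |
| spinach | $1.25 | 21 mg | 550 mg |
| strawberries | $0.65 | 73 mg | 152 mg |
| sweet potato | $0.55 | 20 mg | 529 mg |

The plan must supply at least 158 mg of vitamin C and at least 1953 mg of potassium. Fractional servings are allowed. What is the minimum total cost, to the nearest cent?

$2.65

Minimising a linear cost over {vitamin C ≥ 158, potassium ≥ 1953, servings ≥ 0} — the optimum is at a vertex, using one or two foods.
avocado only: max(158/15, 1953/566) = 10.53 servings → $14.75.
spinach only: max(158/21, 1953/550) = 7.524 servings → $9.40.
strawberries only: max(158/73, 1953/152) = 12.85 servings → $8.35.
sweet potato only: max(158/20, 1953/529) = 7.9 servings → $4.34.
avocado + spinach: intersection lies outside the first quadrant.
avocado + strawberries with both tight: 3.037 servings and 1.54 servings → $5.25.
avocado + sweet potato: the both-tight solution has a negative serving — not a feasible corner.
spinach + strawberries with both tight: 3.208 servings and 1.242 servings → $4.82.
spinach + sweet potato: intersection lies outside the first quadrant.
strawberries + sweet potato with both tight: 1.251 servings and 3.332 servings → $2.65.
So the least-cost plan costs $2.65.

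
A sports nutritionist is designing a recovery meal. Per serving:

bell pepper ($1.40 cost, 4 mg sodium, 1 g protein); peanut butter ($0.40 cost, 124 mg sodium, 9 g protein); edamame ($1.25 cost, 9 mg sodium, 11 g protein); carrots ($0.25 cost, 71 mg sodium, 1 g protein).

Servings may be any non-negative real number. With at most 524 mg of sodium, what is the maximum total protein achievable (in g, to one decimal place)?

640.4 g

Protein per mg sodium: edamame 1.222, bell pepper 0.25, peanut butter 0.07258, carrots 0.01408.
With no serving limits, spend the whole sodium allowance on edamame: 524 mg / 9 mg × 11 g = 640.4 g.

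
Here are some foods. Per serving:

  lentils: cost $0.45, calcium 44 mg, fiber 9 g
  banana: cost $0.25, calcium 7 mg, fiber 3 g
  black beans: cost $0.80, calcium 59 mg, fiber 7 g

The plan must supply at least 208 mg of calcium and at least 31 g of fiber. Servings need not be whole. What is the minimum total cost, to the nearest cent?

Check every corner: each single food scaled to meet both minima, and each pair solved so both constraints bind.
lentils only: max(208/44, 31/9) = 4.727 servings → $2.13.
banana only: max(208/7, 31/3) = 29.71 servings → $7.43.
black beans only: max(208/59, 31/7) = 4.429 servings → $3.54.
lentils + banana: intersection lies outside the first quadrant.
lentils + black beans with both tight: 1.673 servings and 2.278 servings → $2.58.
banana + black beans with both tight: 2.914 servings and 3.18 servings → $3.27.
The minimum over all feasible corners is $2.13.

$2.13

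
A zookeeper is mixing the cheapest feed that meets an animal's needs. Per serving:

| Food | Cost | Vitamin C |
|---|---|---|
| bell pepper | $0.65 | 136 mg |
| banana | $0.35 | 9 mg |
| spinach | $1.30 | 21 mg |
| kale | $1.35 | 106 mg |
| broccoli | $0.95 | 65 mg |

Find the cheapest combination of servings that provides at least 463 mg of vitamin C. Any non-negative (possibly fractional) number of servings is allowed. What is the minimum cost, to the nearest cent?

Cost per mg of vitamin C: bell pepper $0.0048, kale $0.0127, broccoli $0.0146, banana $0.0389, spinach $0.0619.
With no serving limits, use only bell pepper: 463 mg / 136 mg = 3.404 servings × $0.65 = $2.21.

$2.21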